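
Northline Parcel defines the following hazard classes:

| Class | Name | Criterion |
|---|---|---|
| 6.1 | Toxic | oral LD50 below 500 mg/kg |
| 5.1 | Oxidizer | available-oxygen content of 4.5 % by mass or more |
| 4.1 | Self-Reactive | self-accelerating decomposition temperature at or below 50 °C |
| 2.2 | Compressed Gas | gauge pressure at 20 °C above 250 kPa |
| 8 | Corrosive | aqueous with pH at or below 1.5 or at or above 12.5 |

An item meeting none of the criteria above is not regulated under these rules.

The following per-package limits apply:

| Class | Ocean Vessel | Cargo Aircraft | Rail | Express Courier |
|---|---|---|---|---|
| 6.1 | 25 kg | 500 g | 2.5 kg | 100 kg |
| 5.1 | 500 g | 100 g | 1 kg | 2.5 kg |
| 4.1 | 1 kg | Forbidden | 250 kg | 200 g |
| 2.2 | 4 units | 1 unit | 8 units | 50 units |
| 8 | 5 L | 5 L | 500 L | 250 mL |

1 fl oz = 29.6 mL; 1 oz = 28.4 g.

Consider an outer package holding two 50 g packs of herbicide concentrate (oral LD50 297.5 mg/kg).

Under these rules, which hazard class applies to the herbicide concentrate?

Class 6.1

Herbicide concentrate: oral LD50 297.5 mg/kg < 500 mg/kg → Class 6.1 (Toxic).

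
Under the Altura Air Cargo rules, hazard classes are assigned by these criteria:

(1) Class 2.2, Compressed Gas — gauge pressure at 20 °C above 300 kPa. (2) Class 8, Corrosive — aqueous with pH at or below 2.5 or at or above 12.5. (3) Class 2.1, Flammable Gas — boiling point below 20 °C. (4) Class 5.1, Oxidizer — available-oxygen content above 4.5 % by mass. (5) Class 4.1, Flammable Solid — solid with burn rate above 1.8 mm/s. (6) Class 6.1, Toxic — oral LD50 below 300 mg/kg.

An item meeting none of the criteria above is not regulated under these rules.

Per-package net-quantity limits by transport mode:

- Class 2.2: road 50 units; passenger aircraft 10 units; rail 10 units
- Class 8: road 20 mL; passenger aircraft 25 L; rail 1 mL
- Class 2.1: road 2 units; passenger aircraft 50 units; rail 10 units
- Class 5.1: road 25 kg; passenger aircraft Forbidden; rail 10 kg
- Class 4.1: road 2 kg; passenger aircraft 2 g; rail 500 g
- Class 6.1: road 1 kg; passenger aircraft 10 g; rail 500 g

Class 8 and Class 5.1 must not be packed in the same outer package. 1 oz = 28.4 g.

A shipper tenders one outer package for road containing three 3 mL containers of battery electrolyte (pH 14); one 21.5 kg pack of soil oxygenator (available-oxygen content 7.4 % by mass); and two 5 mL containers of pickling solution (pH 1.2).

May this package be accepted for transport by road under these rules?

No

Battery electrolyte: pH 14 ≥ 12.5 → Class 8 (Corrosive).
Soil oxygenator: available-oxygen content 7.4 % by mass > 4.5 % by mass → Class 5.1 (Oxidizer).
With pH 1.2 (≤ 2.5), the pickling solution falls in Class 8.
Total Class 8: (three 3 mL containers = 9 mL) + (two 5 mL containers = 10 mL) = 19 mL.
19 mL is within the road limit of 20 mL for Class 8.
Class 5.1 quantity: 21.5 kg.
21.5 kg ≤ 25 kg (road limit, Class 5.1) — within limit.
Class 8 and Class 5.1 may not share an outer package.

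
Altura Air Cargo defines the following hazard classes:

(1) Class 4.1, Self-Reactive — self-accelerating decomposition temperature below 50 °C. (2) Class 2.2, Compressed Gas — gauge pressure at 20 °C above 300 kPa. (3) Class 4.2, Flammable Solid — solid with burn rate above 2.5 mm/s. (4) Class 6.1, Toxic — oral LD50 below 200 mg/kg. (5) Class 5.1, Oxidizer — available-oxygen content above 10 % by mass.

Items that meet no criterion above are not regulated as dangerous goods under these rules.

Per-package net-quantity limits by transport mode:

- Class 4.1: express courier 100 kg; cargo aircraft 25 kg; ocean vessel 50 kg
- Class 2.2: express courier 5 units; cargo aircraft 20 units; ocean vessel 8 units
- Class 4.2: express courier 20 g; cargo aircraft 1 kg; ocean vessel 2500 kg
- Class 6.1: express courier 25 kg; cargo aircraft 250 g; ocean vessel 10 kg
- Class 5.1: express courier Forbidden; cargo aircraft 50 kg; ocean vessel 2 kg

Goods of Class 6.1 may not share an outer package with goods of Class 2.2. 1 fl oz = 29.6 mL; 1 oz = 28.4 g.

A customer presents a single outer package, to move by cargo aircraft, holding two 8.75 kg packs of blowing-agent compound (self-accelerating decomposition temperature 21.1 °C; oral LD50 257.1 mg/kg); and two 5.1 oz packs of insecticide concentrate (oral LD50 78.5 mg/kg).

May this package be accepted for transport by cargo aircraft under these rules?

No

Self-accelerating decomposition temperature 21.1 °C meets the Class 4.1 criterion (Self-Reactive), so the blowing-agent compound is Class 4.1.
Oral LD50 78.5 mg/kg meets the Class 6.1 criterion (Toxic), so the insecticide concentrate is Class 6.1.
Class 4.1 quantity: two 8.75 kg packs = 17.5 kg.
That is within the Class 4.1 cargo aircraft limit of 25 kg.
Class 6.1 quantity: two 5.1 oz packs = 289.68 g.
289.68 g exceeds the cargo aircraft limit of 250 g for Class 6.1.
The segregation rule (Class 6.1 with Class 2.2) does not apply to Class 4.1 with Class 6.1.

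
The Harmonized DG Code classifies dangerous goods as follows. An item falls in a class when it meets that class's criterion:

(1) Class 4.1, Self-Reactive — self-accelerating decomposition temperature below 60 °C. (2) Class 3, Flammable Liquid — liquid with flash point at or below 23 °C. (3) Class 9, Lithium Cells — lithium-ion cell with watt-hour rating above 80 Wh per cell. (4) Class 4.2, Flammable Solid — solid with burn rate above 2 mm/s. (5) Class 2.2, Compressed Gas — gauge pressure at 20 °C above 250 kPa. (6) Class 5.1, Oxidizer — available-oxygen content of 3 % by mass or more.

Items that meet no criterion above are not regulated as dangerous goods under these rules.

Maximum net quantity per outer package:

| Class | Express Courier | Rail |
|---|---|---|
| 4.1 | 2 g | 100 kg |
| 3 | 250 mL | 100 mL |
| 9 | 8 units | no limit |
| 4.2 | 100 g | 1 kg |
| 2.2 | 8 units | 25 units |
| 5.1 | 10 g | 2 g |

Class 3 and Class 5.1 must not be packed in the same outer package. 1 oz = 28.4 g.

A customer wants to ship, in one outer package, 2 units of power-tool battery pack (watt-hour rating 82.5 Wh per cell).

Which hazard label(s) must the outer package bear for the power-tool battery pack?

Class 9

Watt-hour rating 82.5 Wh per cell meets the Class 9 criterion (Lithium Cells), so the power-tool battery pack is Class 9.
Only the Class 9 label is required.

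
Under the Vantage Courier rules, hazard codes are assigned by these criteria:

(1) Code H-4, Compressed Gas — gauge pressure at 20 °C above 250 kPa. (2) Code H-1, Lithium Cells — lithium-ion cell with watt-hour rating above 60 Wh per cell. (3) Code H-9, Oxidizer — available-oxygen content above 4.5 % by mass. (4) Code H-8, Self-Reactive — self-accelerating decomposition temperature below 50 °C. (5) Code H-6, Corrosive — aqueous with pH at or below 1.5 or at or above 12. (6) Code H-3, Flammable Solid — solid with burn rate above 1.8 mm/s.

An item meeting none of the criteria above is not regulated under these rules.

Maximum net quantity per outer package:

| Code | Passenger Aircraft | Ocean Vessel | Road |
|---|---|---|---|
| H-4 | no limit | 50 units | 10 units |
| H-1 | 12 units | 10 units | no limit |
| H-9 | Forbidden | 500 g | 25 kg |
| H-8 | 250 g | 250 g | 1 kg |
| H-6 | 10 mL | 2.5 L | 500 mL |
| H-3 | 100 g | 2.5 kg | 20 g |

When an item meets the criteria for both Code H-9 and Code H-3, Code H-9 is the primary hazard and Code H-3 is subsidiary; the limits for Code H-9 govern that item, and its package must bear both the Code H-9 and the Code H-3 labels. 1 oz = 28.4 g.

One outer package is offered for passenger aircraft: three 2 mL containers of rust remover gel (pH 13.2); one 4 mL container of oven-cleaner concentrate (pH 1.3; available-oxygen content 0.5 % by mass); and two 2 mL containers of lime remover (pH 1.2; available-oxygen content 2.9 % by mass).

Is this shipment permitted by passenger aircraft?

No

The rust remover gel has pH 13.2, which is ≥ 12, so it is Code H-6 (Corrosive).
The oven-cleaner concentrate has pH 1.3, which is ≤ 1.5, so it is Code H-6 (Corrosive).
pH 1.2 meets the Code H-6 criterion (Corrosive), so the lime remover is Code H-6.
Code H-6 net quantity: (three 2 mL containers = 6 mL) + 4 mL + (two 2 mL containers = 4 mL) = 14 mL.
14 mL exceeds the passenger aircraft limit of 10 mL for Code H-6.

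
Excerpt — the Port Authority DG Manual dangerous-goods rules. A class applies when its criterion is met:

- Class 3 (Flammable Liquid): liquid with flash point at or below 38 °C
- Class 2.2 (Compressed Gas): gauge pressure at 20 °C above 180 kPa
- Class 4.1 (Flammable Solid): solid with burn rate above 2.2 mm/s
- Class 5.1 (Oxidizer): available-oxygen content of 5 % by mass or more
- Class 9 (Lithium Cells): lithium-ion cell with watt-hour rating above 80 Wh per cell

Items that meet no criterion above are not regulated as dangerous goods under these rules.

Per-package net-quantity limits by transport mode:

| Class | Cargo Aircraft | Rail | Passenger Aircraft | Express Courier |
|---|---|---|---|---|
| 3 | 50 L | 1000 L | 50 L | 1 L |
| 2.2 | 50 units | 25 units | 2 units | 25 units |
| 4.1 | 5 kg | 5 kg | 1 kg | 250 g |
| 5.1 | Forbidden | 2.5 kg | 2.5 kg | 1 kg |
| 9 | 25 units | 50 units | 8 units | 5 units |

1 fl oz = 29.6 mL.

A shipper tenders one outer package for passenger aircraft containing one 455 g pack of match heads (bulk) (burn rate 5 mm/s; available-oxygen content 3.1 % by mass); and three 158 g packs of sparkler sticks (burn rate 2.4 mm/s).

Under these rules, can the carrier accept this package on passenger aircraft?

Burn rate 5 mm/s meets the Class 4.1 criterion (Flammable Solid), so the match heads (bulk) are Class 4.1.
Burn rate 2.4 mm/s meets the Class 4.1 criterion (Flammable Solid), so the sparkler sticks are Class 4.1.
Total Class 4.1: 455 g + (three 158 g packs = 474 g) = 929 g.
That is within the Class 4.1 passenger aircraft limit of 1 kg.

Yes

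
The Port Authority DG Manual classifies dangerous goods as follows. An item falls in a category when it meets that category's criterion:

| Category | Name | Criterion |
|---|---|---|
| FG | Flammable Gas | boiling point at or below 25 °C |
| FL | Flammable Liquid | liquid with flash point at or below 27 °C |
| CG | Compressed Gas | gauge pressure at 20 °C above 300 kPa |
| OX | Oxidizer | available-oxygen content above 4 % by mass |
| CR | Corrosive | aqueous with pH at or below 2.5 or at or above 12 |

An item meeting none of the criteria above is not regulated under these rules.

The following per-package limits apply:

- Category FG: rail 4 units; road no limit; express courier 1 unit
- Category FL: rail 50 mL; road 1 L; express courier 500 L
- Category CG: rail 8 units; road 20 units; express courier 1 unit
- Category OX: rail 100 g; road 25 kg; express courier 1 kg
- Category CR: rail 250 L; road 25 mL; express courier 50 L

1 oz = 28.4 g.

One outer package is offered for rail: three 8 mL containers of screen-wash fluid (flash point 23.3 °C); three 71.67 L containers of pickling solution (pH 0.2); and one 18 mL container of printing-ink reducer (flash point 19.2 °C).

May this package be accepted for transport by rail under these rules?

Yes

Screen-wash fluid: flash point 23.3 °C ≤ 27 °C → Category FL (Flammable Liquid).
Pickling solution: pH 0.2 ≤ 2.5 → Category CR (Corrosive).
With flash point 19.2 °C (≤ 27 °C), the printing-ink reducer falls in Category FL.
Category CR quantity: three 71.67 L containers = 215.01 L.
215.01 L is within the rail limit of 250 L for Category CR.
Total Category FL: (three 8 mL containers = 24 mL) + 18 mL = 42 mL.
42 mL is within the rail limit of 50 mL for Category FL.
Every hazard category is within its rail limit and no segregation rule is violated.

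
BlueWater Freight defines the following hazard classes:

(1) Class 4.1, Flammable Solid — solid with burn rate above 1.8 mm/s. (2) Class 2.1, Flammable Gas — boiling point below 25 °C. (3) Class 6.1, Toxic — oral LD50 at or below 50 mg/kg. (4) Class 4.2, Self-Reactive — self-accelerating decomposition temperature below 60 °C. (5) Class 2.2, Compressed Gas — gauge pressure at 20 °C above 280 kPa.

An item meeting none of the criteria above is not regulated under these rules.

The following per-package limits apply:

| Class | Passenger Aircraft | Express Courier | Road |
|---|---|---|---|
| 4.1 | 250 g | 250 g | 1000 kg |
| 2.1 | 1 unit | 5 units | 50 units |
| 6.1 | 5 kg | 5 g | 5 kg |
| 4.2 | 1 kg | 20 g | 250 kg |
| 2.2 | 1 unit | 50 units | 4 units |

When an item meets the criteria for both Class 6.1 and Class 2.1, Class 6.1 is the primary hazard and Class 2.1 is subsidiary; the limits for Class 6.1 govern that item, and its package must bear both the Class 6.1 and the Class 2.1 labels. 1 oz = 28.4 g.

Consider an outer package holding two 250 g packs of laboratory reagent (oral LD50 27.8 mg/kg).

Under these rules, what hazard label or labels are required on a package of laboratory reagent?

With oral LD50 27.8 mg/kg (≤ 50 mg/kg), the laboratory reagent falls in Class 6.1.
Only the Class 6.1 label is required.

Class 6.1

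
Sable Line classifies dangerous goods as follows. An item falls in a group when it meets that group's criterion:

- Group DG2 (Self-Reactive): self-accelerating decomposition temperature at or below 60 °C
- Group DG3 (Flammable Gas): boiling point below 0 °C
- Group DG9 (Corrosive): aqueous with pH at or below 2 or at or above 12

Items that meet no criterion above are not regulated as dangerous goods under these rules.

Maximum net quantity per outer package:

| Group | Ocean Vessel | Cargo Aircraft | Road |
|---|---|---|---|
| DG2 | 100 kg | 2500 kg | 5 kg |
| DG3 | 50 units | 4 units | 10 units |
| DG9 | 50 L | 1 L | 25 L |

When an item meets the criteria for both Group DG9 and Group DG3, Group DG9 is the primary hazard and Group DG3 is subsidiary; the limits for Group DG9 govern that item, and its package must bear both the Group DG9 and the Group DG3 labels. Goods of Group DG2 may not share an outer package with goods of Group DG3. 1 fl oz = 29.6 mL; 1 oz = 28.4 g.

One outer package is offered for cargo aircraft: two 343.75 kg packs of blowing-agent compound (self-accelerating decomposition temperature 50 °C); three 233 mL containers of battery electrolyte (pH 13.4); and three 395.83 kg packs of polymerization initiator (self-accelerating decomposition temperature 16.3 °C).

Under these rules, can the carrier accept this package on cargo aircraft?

Yes

Blowing-agent compound: self-accelerating decomposition temperature 50 °C ≤ 60 °C → Group DG2 (Self-Reactive).
The battery electrolyte has pH 13.4, which is ≥ 12, so it is Group DG9 (Corrosive).
Polymerization initiator: self-accelerating decomposition temperature 16.3 °C ≤ 60 °C → Group DG2 (Self-Reactive).
Group DG2 net quantity: (two 343.75 kg packs = 687.5 kg) + (three 395.83 kg packs = 1187.49 kg) = 1874.99 kg.
1874.99 kg is within the cargo aircraft limit of 2500 kg for Group DG2.
Group DG9 quantity: three 233 mL containers = 699 mL.
699 mL ≤ 1 L (cargo aircraft limit, Group DG9) — within limit.
The segregation rule (Group DG2 with Group DG3) does not apply to Group DG2 with Group DG9.
Every hazard group is within its cargo aircraft limit and no segregation rule is violated.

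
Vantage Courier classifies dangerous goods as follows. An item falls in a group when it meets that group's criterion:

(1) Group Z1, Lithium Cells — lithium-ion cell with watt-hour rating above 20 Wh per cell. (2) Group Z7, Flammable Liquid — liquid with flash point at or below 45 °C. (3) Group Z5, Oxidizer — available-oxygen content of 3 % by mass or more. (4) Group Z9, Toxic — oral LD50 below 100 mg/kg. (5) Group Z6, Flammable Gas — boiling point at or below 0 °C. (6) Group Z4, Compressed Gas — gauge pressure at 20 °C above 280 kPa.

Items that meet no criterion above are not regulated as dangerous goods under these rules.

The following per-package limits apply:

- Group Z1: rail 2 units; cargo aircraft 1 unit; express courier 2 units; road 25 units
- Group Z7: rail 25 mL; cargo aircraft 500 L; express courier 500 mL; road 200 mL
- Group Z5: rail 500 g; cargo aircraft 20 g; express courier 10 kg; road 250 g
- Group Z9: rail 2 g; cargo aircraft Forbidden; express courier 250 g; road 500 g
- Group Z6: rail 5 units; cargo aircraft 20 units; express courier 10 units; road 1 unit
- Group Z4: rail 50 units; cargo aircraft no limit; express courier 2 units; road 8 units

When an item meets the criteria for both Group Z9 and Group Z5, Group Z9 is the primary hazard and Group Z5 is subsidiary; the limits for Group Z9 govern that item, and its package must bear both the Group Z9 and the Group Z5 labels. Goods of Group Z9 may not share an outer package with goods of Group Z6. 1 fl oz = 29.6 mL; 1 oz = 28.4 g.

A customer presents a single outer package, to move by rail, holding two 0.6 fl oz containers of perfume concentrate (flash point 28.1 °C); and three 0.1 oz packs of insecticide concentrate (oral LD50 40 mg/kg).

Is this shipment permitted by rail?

No

Flash point 28.1 °C meets the Group Z7 criterion (Flammable Liquid), so the perfume concentrate is Group Z7.
Insecticide concentrate: oral LD50 40 mg/kg < 100 mg/kg → Group Z9 (Toxic).
Group Z7 quantity: two 0.6 fl oz containers = 35.52 mL.
That exceeds the Group Z7 rail limit of 25 mL.
Group Z9 quantity: three 0.1 oz packs = 8.52 g.
8.52 g > 2 g (rail limit, Group Z9) — over the limit.
The segregation rule (Group Z9 with Group Z6) does not apply to Group Z7 with Group Z9.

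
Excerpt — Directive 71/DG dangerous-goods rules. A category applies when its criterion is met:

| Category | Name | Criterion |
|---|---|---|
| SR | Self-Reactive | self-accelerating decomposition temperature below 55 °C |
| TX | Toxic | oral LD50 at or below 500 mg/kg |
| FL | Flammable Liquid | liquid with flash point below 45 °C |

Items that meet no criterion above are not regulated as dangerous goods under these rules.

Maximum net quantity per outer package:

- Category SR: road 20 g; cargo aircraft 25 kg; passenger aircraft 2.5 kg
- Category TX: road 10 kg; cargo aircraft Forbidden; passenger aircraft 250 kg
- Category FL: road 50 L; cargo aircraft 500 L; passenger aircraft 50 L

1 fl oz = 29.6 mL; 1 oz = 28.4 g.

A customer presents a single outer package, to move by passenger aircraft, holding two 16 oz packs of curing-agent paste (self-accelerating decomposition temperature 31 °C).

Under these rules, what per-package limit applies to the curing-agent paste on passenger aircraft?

2.5 kg

The curing-agent paste has self-accelerating decomposition temperature 31 °C, which is < 55 °C, so it is Category SR (Self-Reactive).
The passenger aircraft limit for Category SR is 2.5 kg.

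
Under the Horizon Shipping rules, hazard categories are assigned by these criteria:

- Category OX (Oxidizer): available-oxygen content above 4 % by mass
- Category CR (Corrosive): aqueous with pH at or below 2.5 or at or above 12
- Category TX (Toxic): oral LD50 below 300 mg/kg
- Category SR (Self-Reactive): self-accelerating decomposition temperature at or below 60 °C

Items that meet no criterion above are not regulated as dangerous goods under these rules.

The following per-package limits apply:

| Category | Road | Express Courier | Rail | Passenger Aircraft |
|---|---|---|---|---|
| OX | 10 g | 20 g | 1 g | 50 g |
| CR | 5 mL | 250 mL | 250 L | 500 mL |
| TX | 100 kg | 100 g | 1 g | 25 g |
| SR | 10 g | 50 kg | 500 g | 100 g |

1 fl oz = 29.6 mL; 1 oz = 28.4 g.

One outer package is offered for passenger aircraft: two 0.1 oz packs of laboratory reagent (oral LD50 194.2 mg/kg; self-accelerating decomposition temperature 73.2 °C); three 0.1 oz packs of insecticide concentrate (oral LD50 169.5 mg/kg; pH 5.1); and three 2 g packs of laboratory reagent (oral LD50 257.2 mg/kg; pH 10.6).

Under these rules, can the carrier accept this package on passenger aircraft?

With oral LD50 194.2 mg/kg (< 300 mg/kg), the laboratory reagent falls in Category TX.
With oral LD50 169.5 mg/kg (< 300 mg/kg), the insecticide concentrate falls in Category TX.
Oral LD50 257.2 mg/kg meets the Category TX criterion (Toxic), so the laboratory reagent is Category TX.
Category TX net quantity: (two 0.1 oz packs = 5.68 g) + (three 0.1 oz packs = 8.52 g) + (three 2 g packs = 6 g) = 20.2 g.
20.2 g is within the passenger aircraft limit of 25 g for Category TX.

Yes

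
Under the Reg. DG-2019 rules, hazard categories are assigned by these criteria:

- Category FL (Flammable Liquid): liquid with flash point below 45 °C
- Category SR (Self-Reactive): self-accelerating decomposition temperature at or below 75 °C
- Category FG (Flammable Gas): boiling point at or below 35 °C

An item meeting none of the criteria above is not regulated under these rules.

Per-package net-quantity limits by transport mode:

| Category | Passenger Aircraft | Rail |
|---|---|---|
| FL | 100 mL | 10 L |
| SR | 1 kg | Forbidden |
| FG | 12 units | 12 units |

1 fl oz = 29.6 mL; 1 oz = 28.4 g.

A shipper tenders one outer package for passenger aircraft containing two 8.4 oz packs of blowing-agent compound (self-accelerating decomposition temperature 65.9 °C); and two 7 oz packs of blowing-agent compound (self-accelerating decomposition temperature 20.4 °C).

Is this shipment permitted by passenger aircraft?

Yes

Blowing-agent compound: self-accelerating decomposition temperature 65.9 °C ≤ 75 °C → Category SR (Self-Reactive).
Blowing-agent compound: self-accelerating decomposition temperature 20.4 °C ≤ 75 °C → Category SR (Self-Reactive).
Category SR net quantity: (two 8.4 oz packs = 477.12 g) + (two 7 oz packs = 397.6 g) = 874.72 g.
874.72 g is within the passenger aircraft limit of 1 kg for Category SR.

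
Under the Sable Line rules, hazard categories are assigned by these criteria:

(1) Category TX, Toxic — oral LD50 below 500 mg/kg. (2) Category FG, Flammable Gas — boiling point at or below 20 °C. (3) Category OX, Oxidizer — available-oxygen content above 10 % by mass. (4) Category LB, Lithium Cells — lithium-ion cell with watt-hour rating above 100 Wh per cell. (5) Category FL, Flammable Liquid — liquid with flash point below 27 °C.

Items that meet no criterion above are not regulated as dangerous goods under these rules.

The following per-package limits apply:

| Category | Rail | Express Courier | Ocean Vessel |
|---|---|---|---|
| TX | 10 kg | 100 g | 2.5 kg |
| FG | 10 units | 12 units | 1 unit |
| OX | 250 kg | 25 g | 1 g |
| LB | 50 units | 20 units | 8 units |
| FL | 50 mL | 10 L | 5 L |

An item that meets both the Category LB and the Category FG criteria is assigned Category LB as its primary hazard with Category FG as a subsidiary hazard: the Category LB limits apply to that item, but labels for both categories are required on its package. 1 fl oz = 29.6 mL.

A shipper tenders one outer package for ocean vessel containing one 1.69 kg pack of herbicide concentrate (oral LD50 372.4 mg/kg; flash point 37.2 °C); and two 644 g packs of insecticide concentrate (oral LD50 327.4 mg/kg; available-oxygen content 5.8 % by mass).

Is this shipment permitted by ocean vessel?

Oral LD50 372.4 mg/kg meets the Category TX criterion (Toxic), so the herbicide concentrate is Category TX.
The insecticide concentrate has oral LD50 327.4 mg/kg, which is < 500 mg/kg, so it is Category TX (Toxic).
Category TX net quantity: 1.69 kg + (two 644 g packs = 1.288 kg) = 2.978 kg.
2.978 kg > 2.5 kg (ocean vessel limit, Category TX) — over the limit.

No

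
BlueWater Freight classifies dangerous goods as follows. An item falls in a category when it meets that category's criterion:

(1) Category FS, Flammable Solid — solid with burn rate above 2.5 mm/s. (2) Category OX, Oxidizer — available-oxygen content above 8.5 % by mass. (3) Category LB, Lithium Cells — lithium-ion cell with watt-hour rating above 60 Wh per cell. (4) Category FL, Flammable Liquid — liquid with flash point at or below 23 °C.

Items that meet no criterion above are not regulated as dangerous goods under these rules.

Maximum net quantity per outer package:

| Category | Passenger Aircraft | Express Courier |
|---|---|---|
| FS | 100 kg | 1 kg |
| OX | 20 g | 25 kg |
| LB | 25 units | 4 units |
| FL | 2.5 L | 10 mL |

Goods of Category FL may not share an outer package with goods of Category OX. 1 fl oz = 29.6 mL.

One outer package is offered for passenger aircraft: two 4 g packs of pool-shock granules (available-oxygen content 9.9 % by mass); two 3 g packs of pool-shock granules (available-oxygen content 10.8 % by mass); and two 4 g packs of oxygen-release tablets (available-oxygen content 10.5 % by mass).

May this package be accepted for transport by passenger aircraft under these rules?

No

Available-oxygen content 9.9 % by mass meets the Category OX criterion (Oxidizer), so the pool-shock granules are Category OX.
With available-oxygen content 10.8 % by mass (> 8.5 % by mass), the pool-shock granules fall in Category OX.
Oxygen-release tablets: available-oxygen content 10.5 % by mass > 8.5 % by mass → Category OX (Oxidizer).
Total Category OX: (two 4 g packs = 8 g) + (two 3 g packs = 6 g) + (two 4 g packs = 8 g) = 22 g.
22 g exceeds the passenger aircraft limit of 20 g for Category OX.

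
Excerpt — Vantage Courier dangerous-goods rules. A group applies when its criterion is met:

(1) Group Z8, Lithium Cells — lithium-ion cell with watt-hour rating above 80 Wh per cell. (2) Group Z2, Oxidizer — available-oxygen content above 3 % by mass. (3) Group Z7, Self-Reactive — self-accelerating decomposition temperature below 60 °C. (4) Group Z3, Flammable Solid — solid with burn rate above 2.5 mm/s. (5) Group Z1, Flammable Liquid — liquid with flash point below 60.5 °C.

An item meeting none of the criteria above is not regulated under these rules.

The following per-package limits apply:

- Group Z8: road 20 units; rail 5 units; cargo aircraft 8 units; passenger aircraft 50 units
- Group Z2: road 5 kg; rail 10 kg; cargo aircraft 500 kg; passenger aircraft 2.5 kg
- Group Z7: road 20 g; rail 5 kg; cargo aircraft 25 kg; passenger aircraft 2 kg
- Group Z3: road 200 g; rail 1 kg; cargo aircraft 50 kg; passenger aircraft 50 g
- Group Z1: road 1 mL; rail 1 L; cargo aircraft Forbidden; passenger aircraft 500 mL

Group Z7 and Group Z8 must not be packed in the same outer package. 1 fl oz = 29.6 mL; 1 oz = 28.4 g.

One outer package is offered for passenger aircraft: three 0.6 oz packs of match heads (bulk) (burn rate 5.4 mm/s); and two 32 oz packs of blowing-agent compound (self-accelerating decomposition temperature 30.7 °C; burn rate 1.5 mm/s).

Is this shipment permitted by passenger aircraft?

No

With burn rate 5.4 mm/s (> 2.5 mm/s), the match heads (bulk) fall in Group Z3.
Blowing-agent compound: self-accelerating decomposition temperature 30.7 °C < 60 °C → Group Z7 (Self-Reactive).
Group Z3 quantity: three 0.6 oz packs = 51.12 g.
51.12 g exceeds the passenger aircraft limit of 50 g for Group Z3.
Group Z7 quantity: two 32 oz packs = 1817.6 g.
1817.6 g ≤ 2 kg (passenger aircraft limit, Group Z7) — within limit.
The segregation rule (Group Z7 with Group Z8) does not apply to Group Z3 with Group Z7.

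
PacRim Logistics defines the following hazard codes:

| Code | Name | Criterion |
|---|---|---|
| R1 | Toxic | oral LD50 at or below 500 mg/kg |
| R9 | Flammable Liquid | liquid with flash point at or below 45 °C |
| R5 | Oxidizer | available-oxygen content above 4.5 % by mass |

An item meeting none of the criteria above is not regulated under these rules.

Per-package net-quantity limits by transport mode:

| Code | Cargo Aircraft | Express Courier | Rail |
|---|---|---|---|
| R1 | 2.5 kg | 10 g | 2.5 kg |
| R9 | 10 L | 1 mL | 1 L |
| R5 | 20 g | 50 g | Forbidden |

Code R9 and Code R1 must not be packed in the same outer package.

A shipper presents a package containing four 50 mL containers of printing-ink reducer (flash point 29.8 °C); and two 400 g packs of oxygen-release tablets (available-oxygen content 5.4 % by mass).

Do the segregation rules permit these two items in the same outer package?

With flash point 29.8 °C (≤ 45 °C), the printing-ink reducer falls in Code R9.
With available-oxygen content 5.4 % by mass (> 4.5 % by mass), the oxygen-release tablets fall in Code R5.
No segregation rule bars Code R9 with Code R5.

Yes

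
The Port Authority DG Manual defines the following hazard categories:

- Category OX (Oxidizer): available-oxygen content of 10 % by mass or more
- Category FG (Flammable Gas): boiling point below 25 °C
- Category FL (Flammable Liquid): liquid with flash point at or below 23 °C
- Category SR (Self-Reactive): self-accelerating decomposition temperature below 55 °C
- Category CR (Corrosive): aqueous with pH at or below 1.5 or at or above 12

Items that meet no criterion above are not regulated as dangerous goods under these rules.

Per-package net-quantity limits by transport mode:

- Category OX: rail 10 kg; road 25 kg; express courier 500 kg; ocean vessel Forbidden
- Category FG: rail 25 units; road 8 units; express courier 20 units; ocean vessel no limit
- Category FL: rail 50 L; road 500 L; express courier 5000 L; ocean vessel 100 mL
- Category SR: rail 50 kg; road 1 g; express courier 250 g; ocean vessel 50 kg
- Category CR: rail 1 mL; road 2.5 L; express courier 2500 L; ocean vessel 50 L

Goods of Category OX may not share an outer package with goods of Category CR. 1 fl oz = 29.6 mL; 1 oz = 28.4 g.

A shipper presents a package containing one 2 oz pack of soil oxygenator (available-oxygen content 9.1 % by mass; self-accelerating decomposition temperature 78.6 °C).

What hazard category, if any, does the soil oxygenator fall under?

available-oxygen content 9.1 % by mass is not above 10 % by mass, so Category OX does not apply.
self-accelerating decomposition temperature 78.6 °C is not below 55 °C, so Category SR does not apply.
No criterion is met, so the item is not regulated.

Not regulated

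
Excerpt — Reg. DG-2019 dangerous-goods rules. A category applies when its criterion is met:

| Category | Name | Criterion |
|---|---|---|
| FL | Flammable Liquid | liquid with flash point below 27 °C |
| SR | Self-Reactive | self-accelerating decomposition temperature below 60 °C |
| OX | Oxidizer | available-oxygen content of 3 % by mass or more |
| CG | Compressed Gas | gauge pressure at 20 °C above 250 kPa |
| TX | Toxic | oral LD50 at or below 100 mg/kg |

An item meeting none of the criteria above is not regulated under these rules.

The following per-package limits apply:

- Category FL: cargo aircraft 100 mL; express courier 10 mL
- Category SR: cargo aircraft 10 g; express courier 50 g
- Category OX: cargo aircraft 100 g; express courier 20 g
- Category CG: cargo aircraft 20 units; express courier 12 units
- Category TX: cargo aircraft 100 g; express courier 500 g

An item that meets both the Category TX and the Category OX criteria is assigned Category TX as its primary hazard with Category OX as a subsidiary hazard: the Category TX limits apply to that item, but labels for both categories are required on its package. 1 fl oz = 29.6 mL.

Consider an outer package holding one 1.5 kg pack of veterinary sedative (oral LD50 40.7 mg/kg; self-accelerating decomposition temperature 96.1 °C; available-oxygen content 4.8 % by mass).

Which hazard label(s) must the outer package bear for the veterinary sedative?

The veterinary sedative has oral LD50 40.7 mg/kg, which is ≤ 100 mg/kg, so it is Category TX (Toxic).
With available-oxygen content 4.8 % by mass (≥ 3 % by mass), the veterinary sedative falls in Category OX.
By the precedence rule Category TX is primary and Category OX is subsidiary, and that rule requires both labels on the package.

Category OX and TX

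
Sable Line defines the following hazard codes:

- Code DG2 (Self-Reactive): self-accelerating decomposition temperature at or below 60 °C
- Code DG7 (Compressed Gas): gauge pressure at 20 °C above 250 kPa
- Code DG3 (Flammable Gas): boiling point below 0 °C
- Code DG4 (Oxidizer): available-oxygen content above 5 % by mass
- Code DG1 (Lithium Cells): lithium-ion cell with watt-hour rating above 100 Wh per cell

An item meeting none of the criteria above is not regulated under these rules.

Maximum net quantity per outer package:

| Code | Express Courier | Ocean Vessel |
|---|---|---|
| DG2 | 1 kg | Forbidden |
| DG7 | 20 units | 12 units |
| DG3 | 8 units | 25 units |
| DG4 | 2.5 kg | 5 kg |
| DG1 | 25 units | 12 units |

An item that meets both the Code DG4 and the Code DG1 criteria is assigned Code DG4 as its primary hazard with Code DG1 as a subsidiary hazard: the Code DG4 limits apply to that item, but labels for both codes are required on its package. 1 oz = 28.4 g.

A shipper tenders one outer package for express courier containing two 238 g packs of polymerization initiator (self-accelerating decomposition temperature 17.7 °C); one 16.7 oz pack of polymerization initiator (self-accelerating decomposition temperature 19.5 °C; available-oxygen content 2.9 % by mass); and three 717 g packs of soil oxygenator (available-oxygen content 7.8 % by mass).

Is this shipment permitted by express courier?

Self-accelerating decomposition temperature 17.7 °C meets the Code DG2 criterion (Self-Reactive), so the polymerization initiator is Code DG2.
Self-accelerating decomposition temperature 19.5 °C meets the Code DG2 criterion (Self-Reactive), so the polymerization initiator is Code DG2.
Soil oxygenator: available-oxygen content 7.8 % by mass > 5 % by mass → Code DG4 (Oxidizer).
Code DG4 quantity: three 717 g packs = 2.151 kg.
2.151 kg is within the express courier limit of 2.5 kg for Code DG4.
Code DG2 net quantity: (two 238 g packs = 476 g) + (one 16.7 oz pack = 474.28 g) = 950.28 g.
That is within the Code DG2 express courier limit of 1 kg.
Every hazard code is within its express courier limit and no segregation rule is violated.

Yes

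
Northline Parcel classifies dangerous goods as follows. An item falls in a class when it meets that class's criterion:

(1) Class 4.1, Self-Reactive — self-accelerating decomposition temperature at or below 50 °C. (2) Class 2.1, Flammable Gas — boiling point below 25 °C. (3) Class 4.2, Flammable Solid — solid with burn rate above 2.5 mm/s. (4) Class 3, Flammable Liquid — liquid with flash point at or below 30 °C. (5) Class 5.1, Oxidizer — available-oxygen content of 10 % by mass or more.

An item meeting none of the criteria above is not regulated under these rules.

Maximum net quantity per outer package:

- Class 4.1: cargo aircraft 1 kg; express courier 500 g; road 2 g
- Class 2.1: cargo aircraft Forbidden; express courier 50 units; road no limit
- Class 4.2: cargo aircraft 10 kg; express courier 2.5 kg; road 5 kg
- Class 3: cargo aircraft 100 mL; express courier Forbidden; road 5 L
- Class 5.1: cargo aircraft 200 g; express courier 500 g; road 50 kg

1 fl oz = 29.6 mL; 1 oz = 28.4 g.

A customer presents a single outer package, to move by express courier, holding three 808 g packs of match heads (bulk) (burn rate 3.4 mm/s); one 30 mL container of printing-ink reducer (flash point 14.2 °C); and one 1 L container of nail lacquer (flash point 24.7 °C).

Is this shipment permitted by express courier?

Match heads (bulk): burn rate 3.4 mm/s > 2.5 mm/s → Class 4.2 (Flammable Solid).
The printing-ink reducer has flash point 14.2 °C, which is ≤ 30 °C, so it is Class 3 (Flammable Liquid).
Flash point 24.7 °C meets the Class 3 criterion (Flammable Liquid), so the nail lacquer is Class 3.
Class 3 net quantity: 30 mL + 1 L = 1.03 L.
Class 3 is Forbidden by express courier.
Class 4.2 quantity: three 808 g packs = 2.424 kg.
2.424 kg ≤ 2.5 kg (express courier limit, Class 4.2) — within limit.

No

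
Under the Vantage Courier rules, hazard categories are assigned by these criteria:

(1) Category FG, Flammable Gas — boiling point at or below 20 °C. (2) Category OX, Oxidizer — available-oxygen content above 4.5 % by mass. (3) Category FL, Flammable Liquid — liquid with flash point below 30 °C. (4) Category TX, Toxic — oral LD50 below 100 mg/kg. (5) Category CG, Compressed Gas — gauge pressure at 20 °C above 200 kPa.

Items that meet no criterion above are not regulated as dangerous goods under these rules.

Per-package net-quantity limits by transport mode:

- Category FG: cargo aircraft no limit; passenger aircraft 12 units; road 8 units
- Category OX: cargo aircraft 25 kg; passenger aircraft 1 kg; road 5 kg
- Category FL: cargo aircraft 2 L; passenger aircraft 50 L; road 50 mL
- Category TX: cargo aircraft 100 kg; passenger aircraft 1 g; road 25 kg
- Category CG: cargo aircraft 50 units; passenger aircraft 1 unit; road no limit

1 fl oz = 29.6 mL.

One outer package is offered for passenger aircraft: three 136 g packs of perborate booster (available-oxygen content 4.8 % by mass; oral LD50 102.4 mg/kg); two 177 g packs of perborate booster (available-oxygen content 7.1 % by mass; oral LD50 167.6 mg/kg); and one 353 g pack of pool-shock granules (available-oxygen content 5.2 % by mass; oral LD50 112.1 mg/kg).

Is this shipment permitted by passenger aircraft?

The perborate booster has available-oxygen content 4.8 % by mass, which is > 4.5 % by mass, so it is Category OX (Oxidizer).
Available-oxygen content 7.1 % by mass meets the Category OX criterion (Oxidizer), so the perborate booster is Category OX.
Pool-shock granules: available-oxygen content 5.2 % by mass > 4.5 % by mass → Category OX (Oxidizer).
Total Category OX: (three 136 g packs = 408 g) + (two 177 g packs = 354 g) + 353 g = 1.115 kg.
1.115 kg > 1 kg (passenger aircraft limit, Category OX) — over the limit.

No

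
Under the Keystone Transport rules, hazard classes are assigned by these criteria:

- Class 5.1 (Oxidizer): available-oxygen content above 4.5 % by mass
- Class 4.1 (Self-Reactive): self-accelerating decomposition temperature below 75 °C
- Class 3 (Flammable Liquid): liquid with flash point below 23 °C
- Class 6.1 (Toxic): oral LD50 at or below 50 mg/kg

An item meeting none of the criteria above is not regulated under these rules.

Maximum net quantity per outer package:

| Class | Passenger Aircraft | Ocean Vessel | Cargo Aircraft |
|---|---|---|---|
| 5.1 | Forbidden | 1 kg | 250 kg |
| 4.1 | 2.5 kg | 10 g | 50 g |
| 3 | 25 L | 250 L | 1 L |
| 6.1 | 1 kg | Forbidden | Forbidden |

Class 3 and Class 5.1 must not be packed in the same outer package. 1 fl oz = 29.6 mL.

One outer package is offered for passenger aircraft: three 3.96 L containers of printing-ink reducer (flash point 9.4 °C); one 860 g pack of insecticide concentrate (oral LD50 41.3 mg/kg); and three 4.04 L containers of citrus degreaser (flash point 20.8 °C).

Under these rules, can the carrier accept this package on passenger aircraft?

With flash point 9.4 °C (< 23 °C), the printing-ink reducer falls in Class 3.
Insecticide concentrate: oral LD50 41.3 mg/kg ≤ 50 mg/kg → Class 6.1 (Toxic).
Citrus degreaser: flash point 20.8 °C < 23 °C → Class 3 (Flammable Liquid).
Total Class 3: (three 3.96 L containers = 11.88 L) + (three 4.04 L containers = 12.12 L) = 24 L.
24 L is within the passenger aircraft limit of 25 L for Class 3.
Class 6.1 quantity: 860 g.
860 g ≤ 1 kg (passenger aircraft limit, Class 6.1) — within limit.
The segregation rule (Class 3 with Class 5.1) does not apply to Class 3 with Class 6.1.
Every hazard class is within its passenger aircraft limit and no segregation rule is violated.

Yes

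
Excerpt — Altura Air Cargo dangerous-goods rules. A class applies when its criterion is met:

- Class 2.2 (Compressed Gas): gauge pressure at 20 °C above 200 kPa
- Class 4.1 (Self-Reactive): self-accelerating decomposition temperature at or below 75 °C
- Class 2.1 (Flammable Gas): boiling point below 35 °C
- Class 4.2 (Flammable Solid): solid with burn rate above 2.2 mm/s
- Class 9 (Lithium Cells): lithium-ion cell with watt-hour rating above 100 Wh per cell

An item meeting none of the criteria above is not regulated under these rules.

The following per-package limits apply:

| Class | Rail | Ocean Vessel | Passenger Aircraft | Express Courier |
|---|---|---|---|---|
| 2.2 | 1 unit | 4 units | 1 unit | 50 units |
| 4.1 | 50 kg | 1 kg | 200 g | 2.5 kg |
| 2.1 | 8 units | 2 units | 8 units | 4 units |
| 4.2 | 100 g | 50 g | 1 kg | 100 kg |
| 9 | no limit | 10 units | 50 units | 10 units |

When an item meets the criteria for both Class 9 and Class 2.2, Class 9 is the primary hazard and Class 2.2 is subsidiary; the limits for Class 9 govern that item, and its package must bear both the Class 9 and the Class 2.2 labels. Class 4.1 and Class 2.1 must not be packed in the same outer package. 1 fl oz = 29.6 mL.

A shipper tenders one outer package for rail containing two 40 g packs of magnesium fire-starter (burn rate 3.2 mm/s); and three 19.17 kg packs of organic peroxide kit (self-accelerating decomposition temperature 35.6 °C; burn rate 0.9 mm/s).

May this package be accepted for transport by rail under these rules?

Magnesium fire-starter: burn rate 3.2 mm/s > 2.2 mm/s → Class 4.2 (Flammable Solid).
Self-accelerating decomposition temperature 35.6 °C meets the Class 4.1 criterion (Self-Reactive), so the organic peroxide kit is Class 4.1.
Class 4.1 quantity: three 19.17 kg packs = 57.51 kg.
57.51 kg exceeds the rail limit of 50 kg for Class 4.1.
Class 4.2 quantity: two 40 g packs = 80 g.
80 g ≤ 100 g (rail limit, Class 4.2) — within limit.
The segregation rule (Class 4.1 with Class 2.1) does not apply to Class 4.1 with Class 4.2.

No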